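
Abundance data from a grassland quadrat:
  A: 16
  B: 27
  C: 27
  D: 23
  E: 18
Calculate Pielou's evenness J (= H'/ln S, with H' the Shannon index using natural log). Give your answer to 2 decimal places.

Total N = 16+27+27+23+18 = 111, so the proportions are 0.1441, 0.2432, 0.2432, 0.2072, 0.1622 (working shown to 4 dp, full precision carried).
H' = −Σ pᵢ ln pᵢ = −((-0.2792) + (-0.3439) + (-0.3439) + (-0.3262) + (-0.2950)) = 1.5881.
With S = 5 species, ln S = 1.6094, so J = 1.5881/1.6094 = 0.9867, i.e. 0.99 to 2 decimal places.

0.99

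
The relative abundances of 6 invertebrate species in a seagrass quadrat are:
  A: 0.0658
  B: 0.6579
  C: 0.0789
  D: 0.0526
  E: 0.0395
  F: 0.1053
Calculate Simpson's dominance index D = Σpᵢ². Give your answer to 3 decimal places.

0.459

D = 0.0658² + 0.6579² + 0.0789² + 0.0526² + 0.0395² + 0.1053² = 0.00433 + 0.43283 + 0.00623 + 0.00277 + 0.00156 + 0.01109 = 0.45880 (working shown to 5 dp, full precision carried).
To 3 decimal places, D = 0.459.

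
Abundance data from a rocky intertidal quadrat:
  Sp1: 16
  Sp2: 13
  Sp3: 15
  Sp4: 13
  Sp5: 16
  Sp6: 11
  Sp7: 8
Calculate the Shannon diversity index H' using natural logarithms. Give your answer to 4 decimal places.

1.9235

Total N = 16+13+15+13+16+11+8 = 92, so the proportions are 0.173913, 0.141304, 0.163043, 0.141304, 0.173913, 0.119565, 0.086957 (working shown to 6 dp, full precision carried).
Each pᵢ ln pᵢ term: 0.173913×(-1.749200)=-0.304209, 0.141304×(-1.956839)=-0.276510, 0.163043×(-1.813738)=-0.295718, 0.141304×(-1.956839)=-0.276510, 0.173913×(-1.749200)=-0.304209, 0.119565×(-2.123893)=-0.253944, 0.086957×(-2.442347)=-0.212378.
Sum = -1.923477, so H' = 1.9235.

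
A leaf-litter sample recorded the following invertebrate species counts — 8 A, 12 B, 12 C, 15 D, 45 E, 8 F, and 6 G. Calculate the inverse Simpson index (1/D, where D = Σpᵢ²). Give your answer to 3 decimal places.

Total N = 8+12+12+15+45+8+6 = 106, so the proportions are 0.0754717, 0.1132075, 0.1132075, 0.1415094, 0.4245283, 0.0754717, 0.0566038 (working shown to 7 dp, full precision carried).
D = 0.0754717² + 0.1132075² + 0.1132075² + 0.1415094² + 0.4245283² + 0.0754717² + 0.0566038² = 0.0056960 + 0.0128159 + 0.0128159 + 0.0200249 + 0.1802243 + 0.0056960 + 0.0032040 = 0.2404770.
So 1/D = 4.15840, i.e. 4.158 to 3 decimal places.

4.158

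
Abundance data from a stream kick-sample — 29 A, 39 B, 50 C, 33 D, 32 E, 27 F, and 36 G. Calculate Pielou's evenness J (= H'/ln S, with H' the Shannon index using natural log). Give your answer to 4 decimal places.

Total N = 29+39+50+33+32+27+36 = 246, so the proportions are 0.117886, 0.158537, 0.203252, 0.134146, 0.130081, 0.109756, 0.146341 (working shown to 6 dp, full precision carried).
H' = −Σ pᵢ ln pᵢ = −((-0.252045) + (-0.291988) + (-0.323843) + (-0.269476) + (-0.265313) + (-0.242506) + (-0.281241)) = 1.926412.
With S = 7 species, ln S = 1.945910, so J = 1.926412/1.945910 = 0.989980, i.e. 0.9900 to 4 decimal places.

0.9900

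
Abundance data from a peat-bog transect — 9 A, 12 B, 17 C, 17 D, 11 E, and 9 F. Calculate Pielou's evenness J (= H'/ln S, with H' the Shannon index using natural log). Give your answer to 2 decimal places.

Total N = 9+12+17+17+11+9 = 75, so the proportions are 0.12, 0.16, 0.2267, 0.2267, 0.1467, 0.12 (working shown to 4 dp, full precision carried).
H' = −Σ pᵢ ln pᵢ = −((-0.2544) + (-0.2932) + (-0.3364) + (-0.3364) + (-0.2815) + (-0.2544)) = 1.7565.
With S = 6 species, ln S = 1.7918, so J = 1.7565/1.7918 = 0.9803, i.e. 0.98 to 2 decimal places.

0.98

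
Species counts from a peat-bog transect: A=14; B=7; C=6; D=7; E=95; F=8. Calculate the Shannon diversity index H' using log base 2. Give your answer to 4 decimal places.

1.5779

Total N = 14+7+6+7+95+8 = 137, so the proportions are 0.10219, 0.051095, 0.043796, 0.051095, 0.693431, 0.058394 (working shown to 6 dp, full precision carried).
Each pᵢ log₂ pᵢ term: 0.10219×(-3.290677)=-0.336274, 0.051095×(-4.290677)=-0.219232, 0.043796×(-4.513070)=-0.197653, 0.051095×(-4.290677)=-0.219232, 0.693431×(-0.528176)=-0.366254, 0.058394×(-4.098032)=-0.239301.
Sum = -1.577945, so H' = 1.5779.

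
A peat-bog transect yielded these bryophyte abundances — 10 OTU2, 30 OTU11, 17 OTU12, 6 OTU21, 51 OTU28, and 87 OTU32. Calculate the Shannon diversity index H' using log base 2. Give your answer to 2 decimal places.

Total N = 10+30+17+6+51+87 = 201, so the proportions are 0.0498, 0.1493, 0.0846, 0.0299, 0.2537, 0.4328 (working shown to 4 dp, full precision carried).
Each pᵢ log₂ pᵢ term: 0.0498×(-4.3291)=-0.2154, 0.1493×(-2.7442)=-0.4096, 0.0846×(-3.5636)=-0.3014, 0.0299×(-5.0661)=-0.1512, 0.2537×(-1.9786)=-0.5020, 0.4328×(-1.2081)=-0.5229.
Sum = -2.1025, so H' = 2.10.

2.10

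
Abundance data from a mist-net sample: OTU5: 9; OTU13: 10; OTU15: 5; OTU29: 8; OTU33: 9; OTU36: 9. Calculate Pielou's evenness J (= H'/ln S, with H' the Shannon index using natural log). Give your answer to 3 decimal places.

0.989

Total N = 9+10+5+8+9+9 = 50, so the proportions are 0.18, 0.2, 0.1, 0.16, 0.18, 0.18 (working shown to 5 dp, full precision carried).
H' = −Σ pᵢ ln pᵢ = −((-0.30866) + (-0.32189) + (-0.23026) + (-0.29321) + (-0.30866) + (-0.30866)) = 1.77135.
With S = 6 species, ln S = 1.79176, so J = 1.77135/1.79176 = 0.98861, i.e. 0.989 to 3 decimal places.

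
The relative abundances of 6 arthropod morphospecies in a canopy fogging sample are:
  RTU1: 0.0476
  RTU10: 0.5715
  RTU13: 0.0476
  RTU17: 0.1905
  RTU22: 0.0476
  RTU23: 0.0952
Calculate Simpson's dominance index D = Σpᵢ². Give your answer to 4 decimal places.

0.3788

D = 0.0476² + 0.5715² + 0.0476² + 0.1905² + 0.0476² + 0.0952² = 0.002266 + 0.326612 + 0.002266 + 0.036290 + 0.002266 + 0.009063 = 0.378763 (working shown to 6 dp, full precision carried).
To 4 decimal places, D = 0.3788.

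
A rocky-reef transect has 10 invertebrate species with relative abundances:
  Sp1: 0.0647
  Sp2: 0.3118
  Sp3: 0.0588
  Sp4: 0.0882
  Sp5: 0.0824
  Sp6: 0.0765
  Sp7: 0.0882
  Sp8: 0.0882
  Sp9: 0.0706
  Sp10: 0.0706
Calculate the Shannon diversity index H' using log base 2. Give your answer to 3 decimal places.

3.068

Each pᵢ log₂ pᵢ term (working shown to 5 dp, full precision carried): 0.0647×(-3.95009)=-0.25557, 0.3118×(-1.68131)=-0.52423, 0.0588×(-4.08804)=-0.24038, 0.0882×(-3.50308)=-0.30897, 0.0824×(-3.60121)=-0.29674, 0.0765×(-3.70840)=-0.28369, 0.0882×(-3.50308)=-0.30897, 0.0882×(-3.50308)=-0.30897, 0.0706×(-3.82419)=-0.26999, 0.0706×(-3.82419)=-0.26999.
Sum = -3.06750, so H' = 3.068.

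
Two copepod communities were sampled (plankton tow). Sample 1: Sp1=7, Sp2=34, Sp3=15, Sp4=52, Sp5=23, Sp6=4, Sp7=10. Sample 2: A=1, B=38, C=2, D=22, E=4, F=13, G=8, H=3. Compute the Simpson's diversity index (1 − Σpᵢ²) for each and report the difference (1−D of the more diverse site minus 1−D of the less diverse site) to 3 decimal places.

0.037

Sample 1: N=145, proportions 0.04828, 0.23448, 0.10345, 0.35862, 0.15862, 0.02759, 0.06897, giving 1−D = 0.77270 (working shown to 5 dp, full precision carried).
Sample 2: N=91, proportions 0.01099, 0.41758, 0.02198, 0.24176, 0.04396, 0.14286, 0.08791, 0.03297, giving 1−D = 0.73542.
Difference = |0.77270 − 0.73542| = 0.03728, i.e. 0.037 to 3 decimal places.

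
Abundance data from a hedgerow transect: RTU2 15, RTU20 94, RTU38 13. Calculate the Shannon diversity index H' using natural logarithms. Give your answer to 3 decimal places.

Total N = 15+94+13 = 122, so the proportions are 0.12295, 0.77049, 0.10656 (working shown to 5 dp, full precision carried).
Each pᵢ ln pᵢ term: 0.12295×(-2.09597)=-0.25770, 0.77049×(-0.26073)=-0.20089, 0.10656×(-2.23907)=-0.23859.
Sum = -0.69718, so H' = 0.697.

0.697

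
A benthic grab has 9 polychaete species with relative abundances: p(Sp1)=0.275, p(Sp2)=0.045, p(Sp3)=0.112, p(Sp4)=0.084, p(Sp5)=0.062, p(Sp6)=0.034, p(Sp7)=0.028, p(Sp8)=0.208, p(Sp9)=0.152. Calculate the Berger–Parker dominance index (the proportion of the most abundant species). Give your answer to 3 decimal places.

0.275

The largest proportion is 0.275, i.e. d = 0.275 to 3 decimal places.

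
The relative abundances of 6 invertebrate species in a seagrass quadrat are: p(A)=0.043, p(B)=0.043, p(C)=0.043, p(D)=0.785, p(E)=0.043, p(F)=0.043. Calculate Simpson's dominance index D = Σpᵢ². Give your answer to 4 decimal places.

0.6255

D = 0.043² + 0.043² + 0.043² + 0.785² + 0.043² + 0.043² = 0.001849 + 0.001849 + 0.001849 + 0.616225 + 0.001849 + 0.001849 = 0.625470 (working shown to 6 dp, full precision carried).
To 4 decimal places, D = 0.6255.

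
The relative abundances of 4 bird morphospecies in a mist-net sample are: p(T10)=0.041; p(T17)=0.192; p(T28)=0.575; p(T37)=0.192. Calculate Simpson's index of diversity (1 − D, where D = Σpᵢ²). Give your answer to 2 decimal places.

0.59

D = 0.041² + 0.192² + 0.575² + 0.192² = 0.0017 + 0.0369 + 0.3306 + 0.0369 = 0.4060 (working shown to 4 dp, full precision carried).
So 1 − D = 0.5940, i.e. 0.59 to 2 decimal places.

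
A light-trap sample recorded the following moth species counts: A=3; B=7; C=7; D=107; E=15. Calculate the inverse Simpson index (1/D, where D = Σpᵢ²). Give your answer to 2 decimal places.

1.64

Total N = 3+7+7+107+15 = 139, so the proportions are 0.02158, 0.05036, 0.05036, 0.76978, 0.10791 (working shown to 5 dp, full precision carried).
D = 0.02158² + 0.05036² + 0.05036² + 0.76978² + 0.10791² = 0.00047 + 0.00254 + 0.00254 + 0.59257 + 0.01165 = 0.60975.
So 1/D = 1.6400, i.e. 1.64 to 2 decimal places.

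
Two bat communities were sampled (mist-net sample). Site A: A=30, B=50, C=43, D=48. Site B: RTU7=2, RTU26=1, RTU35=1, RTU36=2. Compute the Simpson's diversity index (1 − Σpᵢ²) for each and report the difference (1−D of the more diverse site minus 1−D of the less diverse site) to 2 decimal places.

Site A: N=171, proportions 0.1754, 0.2924, 0.2515, 0.2807, giving 1−D = 0.7417 (working shown to 4 dp, full precision carried).
Site B: N=6, proportions 0.3333, 0.1667, 0.1667, 0.3333, giving 1−D = 0.7222.
Difference = |0.7417 − 0.7222| = 0.0195, i.e. 0.02 to 2 decimal places.

0.02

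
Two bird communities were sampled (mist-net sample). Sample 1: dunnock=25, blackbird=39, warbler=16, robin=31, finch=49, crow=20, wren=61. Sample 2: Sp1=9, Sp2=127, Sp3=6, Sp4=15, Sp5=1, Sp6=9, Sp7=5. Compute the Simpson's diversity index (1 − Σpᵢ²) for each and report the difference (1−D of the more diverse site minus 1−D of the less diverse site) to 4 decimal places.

0.3902

Sample 1: N=241, proportions 0.103734, 0.161826, 0.06639, 0.128631, 0.20332, 0.082988, 0.253112, giving 1−D = 0.829807 (working shown to 6 dp, full precision carried).
Sample 2: N=172, proportions 0.052326, 0.738372, 0.034884, 0.087209, 0.005814, 0.052326, 0.02907, giving 1−D = 0.439630.
Difference = |0.829807 − 0.439630| = 0.390177, i.e. 0.3902 to 4 decimal places.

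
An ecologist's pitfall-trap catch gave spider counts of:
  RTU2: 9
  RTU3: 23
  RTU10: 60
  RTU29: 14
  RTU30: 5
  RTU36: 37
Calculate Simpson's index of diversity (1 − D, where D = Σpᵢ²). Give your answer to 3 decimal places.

0.735

Total N = 9+23+60+14+5+37 = 148, so the proportions are 0.06081, 0.15541, 0.40541, 0.09459, 0.03378, 0.25 (working shown to 5 dp, full precision carried).
D = 0.06081² + 0.15541² + 0.40541² + 0.09459² + 0.03378² + 0.25² = 0.00370 + 0.02415 + 0.16435 + 0.00895 + 0.00114 + 0.06250 = 0.26479.
So 1 − D = 0.73521, i.e. 0.735 to 3 decimal places.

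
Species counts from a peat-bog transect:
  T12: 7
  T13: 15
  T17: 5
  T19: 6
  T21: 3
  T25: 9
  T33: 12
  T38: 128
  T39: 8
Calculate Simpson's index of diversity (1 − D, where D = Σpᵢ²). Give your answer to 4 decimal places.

0.5432

Total N = 7+15+5+6+3+9+12+128+8 = 193, so the proportions are 0.036269, 0.07772, 0.025907, 0.031088, 0.015544, 0.046632, 0.062176, 0.663212, 0.041451 (working shown to 6 dp, full precision carried).
D = 0.036269² + 0.07772² + 0.025907² + 0.031088² + 0.015544² + 0.046632² + 0.062176² + 0.663212² + 0.041451² = 0.001315 + 0.006040 + 0.000671 + 0.000966 + 0.000242 + 0.002175 + 0.003866 + 0.439851 + 0.001718 = 0.456844.
So 1 − D = 0.543156, i.e. 0.5432 to 4 decimal places.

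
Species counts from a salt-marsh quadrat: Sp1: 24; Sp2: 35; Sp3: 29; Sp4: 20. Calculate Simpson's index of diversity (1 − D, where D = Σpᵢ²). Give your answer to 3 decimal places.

Total N = 24+35+29+20 = 108, so the proportions are 0.22222, 0.32407, 0.26852, 0.18519 (working shown to 5 dp, full precision carried).
D = 0.22222² + 0.32407² + 0.26852² + 0.18519² = 0.04938 + 0.10502 + 0.07210 + 0.03429 = 0.26080.
So 1 − D = 0.73920, i.e. 0.739 to 3 decimal places.

0.739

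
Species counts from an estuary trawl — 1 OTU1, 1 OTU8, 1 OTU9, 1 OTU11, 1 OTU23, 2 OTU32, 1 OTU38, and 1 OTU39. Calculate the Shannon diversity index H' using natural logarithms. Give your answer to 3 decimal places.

2.043

Total N = 1+1+1+1+1+2+1+1 = 9, so the proportions are 0.11111, 0.11111, 0.11111, 0.11111, 0.11111, 0.22222, 0.11111, 0.11111 (working shown to 5 dp, full precision carried).
Each pᵢ ln pᵢ term: 0.11111×(-2.19722)=-0.24414, 0.11111×(-2.19722)=-0.24414, 0.11111×(-2.19722)=-0.24414, 0.11111×(-2.19722)=-0.24414, 0.11111×(-2.19722)=-0.24414, 0.22222×(-1.50408)=-0.33424, 0.11111×(-2.19722)=-0.24414, 0.11111×(-2.19722)=-0.24414.
Sum = -2.04319, so H' = 2.043.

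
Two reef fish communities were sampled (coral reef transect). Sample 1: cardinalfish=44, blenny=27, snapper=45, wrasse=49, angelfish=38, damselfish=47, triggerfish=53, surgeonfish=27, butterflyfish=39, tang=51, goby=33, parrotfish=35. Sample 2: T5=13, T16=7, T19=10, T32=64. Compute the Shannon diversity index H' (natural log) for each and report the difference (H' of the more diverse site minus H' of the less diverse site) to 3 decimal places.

Sample 1: N=488, proportions 0.09016, 0.05533, 0.09221, 0.10041, 0.07787, 0.09631, 0.10861, 0.05533, 0.07992, 0.10451, 0.06762, 0.07172, giving H' = 2.46221 (working shown to 5 dp, full precision carried).
Sample 2: N=94, proportions 0.1383, 0.07447, 0.10638, 0.68085, giving H' = 0.96712.
Difference = |2.46221 − 0.96712| = 1.49509, i.e. 1.495 to 3 decimal places.

1.495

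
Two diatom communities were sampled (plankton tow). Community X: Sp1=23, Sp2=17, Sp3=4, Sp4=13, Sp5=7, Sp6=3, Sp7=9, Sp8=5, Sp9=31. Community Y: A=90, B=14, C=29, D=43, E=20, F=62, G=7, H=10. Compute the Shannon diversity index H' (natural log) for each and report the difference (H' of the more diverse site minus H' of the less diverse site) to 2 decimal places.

0.16

Community X: N=112, proportions 0.2054, 0.1518, 0.0357, 0.1161, 0.0625, 0.0268, 0.0804, 0.0446, 0.2768, giving H' = 1.9474 (working shown to 4 dp, full precision carried).
Community Y: N=275, proportions 0.3273, 0.0509, 0.1055, 0.1564, 0.0727, 0.2255, 0.0255, 0.0364, giving H' = 1.7849.
Difference = |1.9474 − 1.7849| = 0.1625, i.e. 0.16 to 2 decimal places.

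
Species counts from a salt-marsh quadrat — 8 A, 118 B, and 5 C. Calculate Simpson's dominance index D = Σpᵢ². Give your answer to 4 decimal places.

0.8166

Total N = 8+118+5 = 131, so the proportions are 0.061069, 0.900763, 0.038168 (working shown to 6 dp, full precision carried).
D = 0.061069² + 0.900763² + 0.038168² = 0.003729 + 0.811375 + 0.001457 = 0.816561.
To 4 decimal places, D = 0.8166.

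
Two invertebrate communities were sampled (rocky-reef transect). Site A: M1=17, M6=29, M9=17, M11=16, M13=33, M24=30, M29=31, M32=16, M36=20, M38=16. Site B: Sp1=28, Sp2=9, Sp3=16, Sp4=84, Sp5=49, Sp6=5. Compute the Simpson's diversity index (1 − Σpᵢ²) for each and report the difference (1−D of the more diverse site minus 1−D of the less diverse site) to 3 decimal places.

Site A: N=225, proportions 0.07556, 0.12889, 0.07556, 0.07111, 0.14667, 0.13333, 0.13778, 0.07111, 0.08889, 0.07111, giving 1−D = 0.89063 (working shown to 5 dp, full precision carried).
Site B: N=191, proportions 0.1466, 0.04712, 0.08377, 0.43979, 0.25654, 0.02618, giving 1−D = 0.70936.
Difference = |0.89063 − 0.70936| = 0.18127, i.e. 0.181 to 3 decimal places.

0.181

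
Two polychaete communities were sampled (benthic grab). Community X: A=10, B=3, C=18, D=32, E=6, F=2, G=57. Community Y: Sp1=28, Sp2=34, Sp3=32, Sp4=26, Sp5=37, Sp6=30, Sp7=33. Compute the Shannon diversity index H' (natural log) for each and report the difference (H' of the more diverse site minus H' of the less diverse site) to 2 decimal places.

Community X: N=128, proportions 0.078125, 0.023438, 0.140625, 0.25, 0.046875, 0.015625, 0.445312, giving H' = 1.478259 (working shown to 6 dp, full precision carried).
Community Y: N=220, proportions 0.127273, 0.154545, 0.145455, 0.118182, 0.168182, 0.136364, 0.15, giving H' = 1.939824.
Difference = |1.478259 − 1.939824| = 0.461565, i.e. 0.46 to 2 decimal places.

0.46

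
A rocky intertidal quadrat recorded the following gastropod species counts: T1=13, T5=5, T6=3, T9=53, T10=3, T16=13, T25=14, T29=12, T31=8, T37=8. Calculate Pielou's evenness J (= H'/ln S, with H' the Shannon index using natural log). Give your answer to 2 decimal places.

Total N = 13+5+3+53+3+13+14+12+8+8 = 132, so the proportions are 0.0985, 0.0379, 0.0227, 0.4015, 0.0227, 0.0985, 0.1061, 0.0909, 0.0606, 0.0606 (working shown to 4 dp, full precision carried).
H' = −Σ pᵢ ln pᵢ = −((-0.2283) + (-0.1240) + (-0.0860) + (-0.3664) + (-0.0860) + (-0.2283) + (-0.2380) + (-0.2180) + (-0.1699) + (-0.1699)) = 1.9147.
With S = 10 species, ln S = 2.3026, so J = 1.9147/2.3026 = 0.8315, i.e. 0.83 to 2 decimal places.

0.83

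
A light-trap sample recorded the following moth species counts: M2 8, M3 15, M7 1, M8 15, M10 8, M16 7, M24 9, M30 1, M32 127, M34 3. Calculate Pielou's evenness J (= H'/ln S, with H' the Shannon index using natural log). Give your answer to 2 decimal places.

0.57

Total N = 8+15+1+15+8+7+9+1+127+3 = 194, so the proportions are 0.0412, 0.0773, 0.0052, 0.0773, 0.0412, 0.0361, 0.0464, 0.0052, 0.6546, 0.0155 (working shown to 4 dp, full precision carried).
H' = −Σ pᵢ ln pᵢ = −((-0.1315) + (-0.1979) + (-0.0272) + (-0.1979) + (-0.1315) + (-0.1199) + (-0.1425) + (-0.0272) + (-0.2774) + (-0.0645)) = 1.3173.
With S = 10 species, ln S = 2.3026, so J = 1.3173/2.3026 = 0.5721, i.e. 0.57 to 2 decimal places.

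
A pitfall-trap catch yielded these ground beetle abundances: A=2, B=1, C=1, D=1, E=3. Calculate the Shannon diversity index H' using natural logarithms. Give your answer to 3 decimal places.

1.494

Total N = 2+1+1+1+3 = 8, so the proportions are 0.25, 0.125, 0.125, 0.125, 0.375 (working shown to 5 dp, full precision carried).
Each pᵢ ln pᵢ term: 0.25×(-1.38629)=-0.34657, 0.125×(-2.07944)=-0.25993, 0.125×(-2.07944)=-0.25993, 0.125×(-2.07944)=-0.25993, 0.375×(-0.98083)=-0.36781.
Sum = -1.49418, so H' = 1.494.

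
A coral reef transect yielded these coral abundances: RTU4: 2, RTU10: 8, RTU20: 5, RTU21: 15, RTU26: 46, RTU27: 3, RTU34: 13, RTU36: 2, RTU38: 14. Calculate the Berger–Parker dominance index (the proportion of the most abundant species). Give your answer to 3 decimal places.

0.426

Total N = 2+8+5+15+46+3+13+2+14 = 108, so the proportions are 0.01852, 0.07407, 0.0463, 0.13889, 0.42593, 0.02778, 0.12037, 0.01852, 0.12963 (working shown to 5 dp, full precision carried).
The largest proportion is 0.42593, i.e. d = 0.426 to 3 decimal places.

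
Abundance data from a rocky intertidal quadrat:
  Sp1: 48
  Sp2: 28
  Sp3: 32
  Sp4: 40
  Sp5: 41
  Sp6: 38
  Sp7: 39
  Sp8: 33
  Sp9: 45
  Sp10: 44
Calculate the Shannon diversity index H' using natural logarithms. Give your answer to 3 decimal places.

2.291

Total N = 48+28+32+40+41+38+39+33+45+44 = 388, so the proportions are 0.12371, 0.07216, 0.08247, 0.10309, 0.10567, 0.09794, 0.10052, 0.08505, 0.11598, 0.1134 (working shown to 5 dp, full precision carried).
Each pᵢ ln pᵢ term: 0.12371×(-2.08980)=-0.25853, 0.07216×(-2.62880)=-0.18971, 0.08247×(-2.49527)=-0.20580, 0.10309×(-2.27213)=-0.23424, 0.10567×(-2.24743)=-0.23749, 0.09794×(-2.32342)=-0.22755, 0.10052×(-2.29744)=-0.23093, 0.08505×(-2.46450)=-0.20961, 0.11598×(-2.15434)=-0.24986, 0.1134×(-2.17682)=-0.24686.
Sum = -2.29057, so H' = 2.291.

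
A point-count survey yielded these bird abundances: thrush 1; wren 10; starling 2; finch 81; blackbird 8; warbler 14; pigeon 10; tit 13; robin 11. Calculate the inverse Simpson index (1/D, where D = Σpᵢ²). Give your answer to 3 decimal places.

Total N = 1+10+2+81+8+14+10+13+11 = 150, so the proportions are 0.006667, 0.066667, 0.013333, 0.54, 0.053333, 0.093333, 0.066667, 0.086667, 0.073333 (working shown to 6 dp, full precision carried).
D = 0.006667² + 0.066667² + 0.013333² + 0.54² + 0.053333² + 0.093333² + 0.066667² + 0.086667² + 0.073333² = 0.000044 + 0.004444 + 0.000178 + 0.291600 + 0.002844 + 0.008711 + 0.004444 + 0.007511 + 0.005378 = 0.325156.
So 1/D = 3.07545, i.e. 3.075 to 3 decimal places.

3.075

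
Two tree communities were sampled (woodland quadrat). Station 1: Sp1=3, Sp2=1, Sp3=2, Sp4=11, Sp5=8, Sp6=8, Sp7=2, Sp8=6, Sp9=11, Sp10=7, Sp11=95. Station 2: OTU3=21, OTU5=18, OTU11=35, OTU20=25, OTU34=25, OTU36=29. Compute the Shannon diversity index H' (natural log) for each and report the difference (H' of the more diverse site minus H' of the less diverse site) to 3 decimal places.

Station 1: N=154, proportions 0.01948, 0.00649, 0.01299, 0.07143, 0.05195, 0.05195, 0.01299, 0.03896, 0.07143, 0.04545, 0.61688, giving H' = 1.47148 (working shown to 5 dp, full precision carried).
Station 2: N=153, proportions 0.13725, 0.11765, 0.22876, 0.1634, 0.1634, 0.18954, giving H' = 1.76904.
Difference = |1.47148 − 1.76904| = 0.29756, i.e. 0.298 to 3 decimal places.

0.298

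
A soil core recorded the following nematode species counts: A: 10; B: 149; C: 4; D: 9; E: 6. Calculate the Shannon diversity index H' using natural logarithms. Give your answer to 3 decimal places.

Total N = 10+149+4+9+6 = 178, so the proportions are 0.05618, 0.83708, 0.02247, 0.05056, 0.03371 (working shown to 5 dp, full precision carried).
Each pᵢ ln pᵢ term: 0.05618×(-2.87920)=-0.16175, 0.83708×(-0.17784)=-0.14886, 0.02247×(-3.79549)=-0.08529, 0.05056×(-2.98456)=-0.15090, 0.03371×(-3.39002)=-0.11427.
Sum = -0.66108, so H' = 0.661.

0.661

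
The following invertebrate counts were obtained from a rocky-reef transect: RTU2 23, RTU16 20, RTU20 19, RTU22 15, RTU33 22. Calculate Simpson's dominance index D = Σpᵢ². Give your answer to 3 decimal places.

Total N = 23+20+19+15+22 = 99, so the proportions are 0.23232, 0.20202, 0.19192, 0.15152, 0.22222 (working shown to 5 dp, full precision carried).
D = 0.23232² + 0.20202² + 0.19192² + 0.15152² + 0.22222² = 0.05397 + 0.04081 + 0.03683 + 0.02296 + 0.04938 = 0.20396.
To 3 decimal places, D = 0.204.

0.204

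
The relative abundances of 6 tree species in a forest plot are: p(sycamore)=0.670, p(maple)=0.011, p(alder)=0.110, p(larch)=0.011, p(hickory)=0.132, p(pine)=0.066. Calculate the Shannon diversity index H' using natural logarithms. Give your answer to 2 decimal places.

1.06

Each pᵢ ln pᵢ term (working shown to 4 dp, full precision carried): 0.67×(-0.4005)=-0.2683, 0.011×(-4.5099)=-0.0496, 0.11×(-2.2073)=-0.2428, 0.011×(-4.5099)=-0.0496, 0.132×(-2.0250)=-0.2673, 0.066×(-2.7181)=-0.1794.
Sum = -1.0570, so H' = 1.06.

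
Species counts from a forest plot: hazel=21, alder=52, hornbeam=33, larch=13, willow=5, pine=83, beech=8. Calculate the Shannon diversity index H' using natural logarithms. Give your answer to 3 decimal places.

Total N = 21+52+33+13+5+83+8 = 215, so the proportions are 0.09767, 0.24186, 0.15349, 0.06047, 0.02326, 0.38605, 0.03721 (working shown to 5 dp, full precision carried).
Each pᵢ ln pᵢ term: 0.09767×(-2.32612)=-0.22720, 0.24186×(-1.41939)=-0.34330, 0.15349×(-1.87413)=-0.28766, 0.06047×(-2.80569)=-0.16965, 0.02326×(-3.76120)=-0.08747, 0.38605×(-0.95180)=-0.36744, 0.03721×(-3.29120)=-0.12246.
Sum = -1.60517, so H' = 1.605.

1.605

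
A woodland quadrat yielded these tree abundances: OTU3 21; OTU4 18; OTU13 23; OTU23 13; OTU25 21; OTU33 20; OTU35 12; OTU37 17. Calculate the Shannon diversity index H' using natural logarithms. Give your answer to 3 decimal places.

Total N = 21+18+23+13+21+20+12+17 = 145, so the proportions are 0.14483, 0.12414, 0.15862, 0.08966, 0.14483, 0.13793, 0.08276, 0.11724 (working shown to 5 dp, full precision carried).
Each pᵢ ln pᵢ term: 0.14483×(-1.93221)=-0.27984, 0.12414×(-2.08636)=-0.25900, 0.15862×(-1.84124)=-0.29206, 0.08966×(-2.41178)=-0.21623, 0.14483×(-1.93221)=-0.27984, 0.13793×(-1.98100)=-0.27324, 0.08276×(-2.49183)=-0.20622, 0.11724×(-2.14352)=-0.25131.
Sum = -2.05773, so H' = 2.058.

2.058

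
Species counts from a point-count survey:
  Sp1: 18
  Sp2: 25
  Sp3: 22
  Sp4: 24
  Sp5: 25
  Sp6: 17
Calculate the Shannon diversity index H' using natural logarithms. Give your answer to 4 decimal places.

Total N = 18+25+22+24+25+17 = 131, so the proportions are 0.137405, 0.19084, 0.167939, 0.183206, 0.19084, 0.129771 (working shown to 6 dp, full precision carried).
Each pᵢ ln pᵢ term: 0.137405×(-1.984826)=-0.272724, 0.19084×(-1.656321)=-0.316092, 0.167939×(-1.784155)=-0.299629, 0.183206×(-1.697143)=-0.310927, 0.19084×(-1.656321)=-0.316092, 0.129771×(-2.041984)=-0.264990.
Sum = -1.780454, so H' = 1.7805.

1.7805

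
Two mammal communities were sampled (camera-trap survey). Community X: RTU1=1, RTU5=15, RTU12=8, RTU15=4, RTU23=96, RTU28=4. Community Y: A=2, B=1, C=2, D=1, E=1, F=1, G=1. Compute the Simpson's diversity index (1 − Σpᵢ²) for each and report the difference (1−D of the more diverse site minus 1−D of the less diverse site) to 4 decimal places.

Community X: N=128, proportions 0.007812, 0.117188, 0.0625, 0.03125, 0.75, 0.03125, giving 1−D = 0.417847 (working shown to 6 dp, full precision carried).
Community Y: N=9, proportions 0.222222, 0.111111, 0.222222, 0.111111, 0.111111, 0.111111, 0.111111, giving 1−D = 0.839506.
Difference = |0.417847 − 0.839506| = 0.421659, i.e. 0.4217 to 4 decimal places.

0.4217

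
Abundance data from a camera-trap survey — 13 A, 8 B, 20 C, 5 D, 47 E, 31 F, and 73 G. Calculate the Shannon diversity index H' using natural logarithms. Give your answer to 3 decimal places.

1.636

Total N = 13+8+20+5+47+31+73 = 197, so the proportions are 0.06599, 0.04061, 0.10152, 0.02538, 0.23858, 0.15736, 0.37056 (working shown to 5 dp, full precision carried).
Each pᵢ ln pᵢ term: 0.06599×(-2.71825)=-0.17938, 0.04061×(-3.20376)=-0.13010, 0.10152×(-2.28747)=-0.23223, 0.02538×(-3.67377)=-0.09324, 0.23858×(-1.43306)=-0.34190, 0.15736×(-1.84922)=-0.29099, 0.37056×(-0.99274)=-0.36787.
Sum = -1.63571, so H' = 1.636.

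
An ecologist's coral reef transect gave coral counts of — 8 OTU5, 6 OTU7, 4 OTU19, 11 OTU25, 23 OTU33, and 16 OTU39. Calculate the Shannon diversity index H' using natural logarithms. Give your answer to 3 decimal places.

1.634

Total N = 8+6+4+11+23+16 = 68, so the proportions are 0.11765, 0.08824, 0.05882, 0.16176, 0.33824, 0.23529 (working shown to 5 dp, full precision carried).
Each pᵢ ln pᵢ term: 0.11765×(-2.14007)=-0.25177, 0.08824×(-2.42775)=-0.21421, 0.05882×(-2.83321)=-0.16666, 0.16176×(-1.82161)=-0.29467, 0.33824×(-1.08401)=-0.36665, 0.23529×(-1.44692)=-0.34045.
Sum = -1.63442, so H' = 1.634.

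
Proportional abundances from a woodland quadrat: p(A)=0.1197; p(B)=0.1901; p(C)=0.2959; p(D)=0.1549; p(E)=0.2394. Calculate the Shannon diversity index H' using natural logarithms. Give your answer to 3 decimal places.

1.561

Each pᵢ ln pᵢ term (working shown to 5 dp, full precision carried): 0.1197×(-2.12277)=-0.25410, 0.1901×(-1.66021)=-0.31560, 0.2959×(-1.21773)=-0.36033, 0.1549×(-1.86498)=-0.28888, 0.2394×(-1.42962)=-0.34225.
Sum = -1.56116, so H' = 1.561.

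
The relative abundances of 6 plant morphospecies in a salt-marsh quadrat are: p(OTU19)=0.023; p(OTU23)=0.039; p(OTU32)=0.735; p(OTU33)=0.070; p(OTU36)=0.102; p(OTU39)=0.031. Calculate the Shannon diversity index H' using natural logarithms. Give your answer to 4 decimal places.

0.9663

Each pᵢ ln pᵢ term (working shown to 6 dp, full precision carried): 0.023×(-3.772261)=-0.086762, 0.039×(-3.244194)=-0.126524, 0.735×(-0.307885)=-0.226295, 0.07×(-2.659260)=-0.186148, 0.102×(-2.282782)=-0.232844, 0.031×(-3.473768)=-0.107687.
Sum = -0.966260, so H' = 0.9663.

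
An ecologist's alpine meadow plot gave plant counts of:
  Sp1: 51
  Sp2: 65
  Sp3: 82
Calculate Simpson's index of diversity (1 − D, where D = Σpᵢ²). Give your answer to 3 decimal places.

Total N = 51+65+82 = 198, so the proportions are 0.25758, 0.32828, 0.41414 (working shown to 5 dp, full precision carried).
D = 0.25758² + 0.32828² + 0.41414² = 0.06635 + 0.10777 + 0.17151 = 0.34563.
So 1 − D = 0.65437, i.e. 0.654 to 3 decimal places.

0.654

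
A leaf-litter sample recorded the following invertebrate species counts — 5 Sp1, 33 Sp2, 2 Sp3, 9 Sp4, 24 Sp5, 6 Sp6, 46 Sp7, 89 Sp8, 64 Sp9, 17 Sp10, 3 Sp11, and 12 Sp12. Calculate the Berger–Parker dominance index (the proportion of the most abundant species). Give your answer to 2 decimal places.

Total N = 5+33+2+9+24+6+46+89+64+17+3+12 = 310, so the proportions are 0.0161, 0.1065, 0.0065, 0.029, 0.0774, 0.0194, 0.1484, 0.2871, 0.2065, 0.0548, 0.0097, 0.0387 (working shown to 4 dp, full precision carried).
The largest proportion is 0.2871, i.e. d = 0.29 to 2 decimal places.

0.29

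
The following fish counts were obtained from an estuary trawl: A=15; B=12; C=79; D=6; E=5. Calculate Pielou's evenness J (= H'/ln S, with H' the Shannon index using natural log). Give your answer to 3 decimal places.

0.652

Total N = 15+12+79+6+5 = 117, so the proportions are 0.12821, 0.10256, 0.67521, 0.05128, 0.04274 (working shown to 5 dp, full precision carried).
H' = −Σ pᵢ ln pᵢ = −((-0.26335) + (-0.23357) + (-0.26517) + (-0.15233) + (-0.13473)) = 1.04915.
With S = 5 species, ln S = 1.60944, so J = 1.04915/1.60944 = 0.65187, i.e. 0.652 to 3 decimal places.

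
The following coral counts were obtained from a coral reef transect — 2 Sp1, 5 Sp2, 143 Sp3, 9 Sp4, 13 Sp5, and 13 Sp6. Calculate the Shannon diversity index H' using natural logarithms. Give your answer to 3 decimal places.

0.866

Total N = 2+5+143+9+13+13 = 185, so the proportions are 0.01081, 0.02703, 0.77297, 0.04865, 0.07027, 0.07027 (working shown to 5 dp, full precision carried).
Each pᵢ ln pᵢ term: 0.01081×(-4.52721)=-0.04894, 0.02703×(-3.61092)=-0.09759, 0.77297×(-0.25751)=-0.19905, 0.04865×(-3.02313)=-0.14707, 0.07027×(-2.65541)=-0.18660, 0.07027×(-2.65541)=-0.18660.
Sum = -0.86585, so H' = 0.866.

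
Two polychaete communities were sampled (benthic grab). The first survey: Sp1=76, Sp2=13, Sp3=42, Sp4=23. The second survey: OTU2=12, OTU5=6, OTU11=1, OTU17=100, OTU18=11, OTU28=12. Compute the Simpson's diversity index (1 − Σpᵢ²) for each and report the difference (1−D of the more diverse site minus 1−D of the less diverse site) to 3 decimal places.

The first survey: N=154, proportions 0.49351, 0.08442, 0.27273, 0.14935, giving 1−D = 0.65264 (working shown to 5 dp, full precision carried).
The second survey: N=142, proportions 0.08451, 0.04225, 0.00704, 0.70423, 0.07746, 0.08451, giving 1−D = 0.48195.
Difference = |0.65264 − 0.48195| = 0.17069, i.e. 0.171 to 3 decimal places.

0.171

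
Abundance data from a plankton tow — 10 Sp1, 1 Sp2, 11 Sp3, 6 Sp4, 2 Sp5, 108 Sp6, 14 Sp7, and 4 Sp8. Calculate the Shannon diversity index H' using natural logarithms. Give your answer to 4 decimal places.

1.1415

Total N = 10+1+11+6+2+108+14+4 = 156, so the proportions are 0.064103, 0.00641, 0.070513, 0.038462, 0.012821, 0.692308, 0.089744, 0.025641 (working shown to 6 dp, full precision carried).
Each pᵢ ln pᵢ term: 0.064103×(-2.747271)=-0.176107, 0.00641×(-5.049856)=-0.032371, 0.070513×(-2.651961)=-0.186997, 0.038462×(-3.258097)=-0.125311, 0.012821×(-4.356709)=-0.055855, 0.692308×(-0.367725)=-0.254579, 0.089744×(-2.410799)=-0.216354, 0.025641×(-3.663562)=-0.093937.
Sum = -1.141512, so H' = 1.1415.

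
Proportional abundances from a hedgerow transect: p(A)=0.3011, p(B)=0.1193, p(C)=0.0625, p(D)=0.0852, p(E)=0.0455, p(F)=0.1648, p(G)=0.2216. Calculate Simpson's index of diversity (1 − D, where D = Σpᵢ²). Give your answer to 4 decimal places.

D = 0.3011² + 0.1193² + 0.0625² + 0.0852² + 0.0455² + 0.1648² + 0.2216² = 0.090661 + 0.014232 + 0.003906 + 0.007259 + 0.002070 + 0.027159 + 0.049107 = 0.194395 (working shown to 6 dp, full precision carried).
So 1 − D = 0.805605, i.e. 0.8056 to 4 decimal places.

0.8056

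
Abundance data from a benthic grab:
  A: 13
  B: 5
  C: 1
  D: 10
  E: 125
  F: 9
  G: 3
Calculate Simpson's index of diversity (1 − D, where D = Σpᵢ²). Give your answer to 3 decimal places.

Total N = 13+5+1+10+125+9+3 = 166, so the proportions are 0.07831, 0.03012, 0.00602, 0.06024, 0.75301, 0.05422, 0.01807 (working shown to 5 dp, full precision carried).
D = 0.07831² + 0.03012² + 0.00602² + 0.06024² + 0.75301² + 0.05422² + 0.01807² = 0.00613 + 0.00091 + 0.00004 + 0.00363 + 0.56703 + 0.00294 + 0.00033 = 0.58100.
So 1 − D = 0.41900, i.e. 0.419 to 3 decimal places.

0.419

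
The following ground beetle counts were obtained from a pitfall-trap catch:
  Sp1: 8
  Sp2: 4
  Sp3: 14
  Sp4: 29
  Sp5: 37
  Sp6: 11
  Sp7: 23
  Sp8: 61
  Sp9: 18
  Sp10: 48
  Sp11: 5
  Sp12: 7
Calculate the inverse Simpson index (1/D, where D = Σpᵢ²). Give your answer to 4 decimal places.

Total N = 8+4+14+29+37+11+23+61+18+48+5+7 = 265, so the proportions are 0.03018868, 0.01509434, 0.05283019, 0.10943396, 0.13962264, 0.04150943, 0.08679245, 0.23018868, 0.06792453, 0.18113208, 0.01886792, 0.02641509 (working shown to 8 dp, full precision carried).
D = 0.03018868² + 0.01509434² + 0.05283019² + 0.10943396² + 0.13962264² + 0.04150943² + 0.08679245² + 0.23018868² + 0.06792453² + 0.18113208² + 0.01886792² + 0.02641509² = 0.00091136 + 0.00022784 + 0.00279103 + 0.01197579 + 0.01949448 + 0.00172303 + 0.00753293 + 0.05298683 + 0.00461374 + 0.03280883 + 0.00035600 + 0.00069776 = 0.13611962.
So 1/D = 7.346480, i.e. 7.3465 to 4 decimal places.

7.3465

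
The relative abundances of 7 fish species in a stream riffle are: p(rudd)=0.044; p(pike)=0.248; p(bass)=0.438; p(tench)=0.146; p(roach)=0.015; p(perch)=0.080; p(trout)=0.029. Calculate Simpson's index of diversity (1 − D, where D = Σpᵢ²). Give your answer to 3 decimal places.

D = 0.044² + 0.248² + 0.438² + 0.146² + 0.015² + 0.08² + 0.029² = 0.00194 + 0.06150 + 0.19184 + 0.02132 + 0.00022 + 0.00640 + 0.00084 = 0.28407 (working shown to 5 dp, full precision carried).
So 1 − D = 0.71593, i.e. 0.716 to 3 decimal places.

0.716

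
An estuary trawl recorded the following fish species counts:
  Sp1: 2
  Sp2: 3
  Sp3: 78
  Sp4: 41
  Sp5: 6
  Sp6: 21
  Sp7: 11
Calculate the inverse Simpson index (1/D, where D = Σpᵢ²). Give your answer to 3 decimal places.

Total N = 2+3+78+41+6+21+11 = 162, so the proportions are 0.012346, 0.018519, 0.481481, 0.253086, 0.037037, 0.12963, 0.067901 (working shown to 6 dp, full precision carried).
D = 0.012346² + 0.018519² + 0.481481² + 0.253086² + 0.037037² + 0.12963² + 0.067901² = 0.000152 + 0.000343 + 0.231824 + 0.064053 + 0.001372 + 0.016804 + 0.004611 = 0.319159.
So 1/D = 3.13324, i.e. 3.133 to 3 decimal places.

3.133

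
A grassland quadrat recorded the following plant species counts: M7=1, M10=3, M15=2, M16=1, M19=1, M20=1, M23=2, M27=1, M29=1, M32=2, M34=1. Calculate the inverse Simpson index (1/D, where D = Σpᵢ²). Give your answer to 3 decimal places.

9.143

Total N = 1+3+2+1+1+1+2+1+1+2+1 = 16, so the proportions are 0.0625, 0.1875, 0.125, 0.0625, 0.0625, 0.0625, 0.125, 0.0625, 0.0625, 0.125, 0.0625 (working shown to 7 dp, full precision carried).
D = 0.0625² + 0.1875² + 0.125² + 0.0625² + 0.0625² + 0.0625² + 0.125² + 0.0625² + 0.0625² + 0.125² + 0.0625² = 0.0039062 + 0.0351562 + 0.0156250 + 0.0039062 + 0.0039062 + 0.0039062 + 0.0156250 + 0.0039062 + 0.0039062 + 0.0156250 + 0.0039062 = 0.1093750.
So 1/D = 9.14286, i.e. 9.143 to 3 decimal places.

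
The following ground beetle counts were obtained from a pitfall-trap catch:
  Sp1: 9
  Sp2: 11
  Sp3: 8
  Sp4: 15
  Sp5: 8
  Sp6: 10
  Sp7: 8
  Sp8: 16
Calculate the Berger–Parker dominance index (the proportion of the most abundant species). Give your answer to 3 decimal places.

0.188

Total N = 9+11+8+15+8+10+8+16 = 85, so the proportions are 0.10588, 0.12941, 0.09412, 0.17647, 0.09412, 0.11765, 0.09412, 0.18824 (working shown to 5 dp, full precision carried).
The largest proportion is 0.18824, i.e. d = 0.188 to 3 decimal places.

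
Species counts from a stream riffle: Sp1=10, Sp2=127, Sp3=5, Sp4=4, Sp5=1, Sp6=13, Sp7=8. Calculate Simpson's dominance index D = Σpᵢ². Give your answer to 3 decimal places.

0.585

Total N = 10+127+5+4+1+13+8 = 168, so the proportions are 0.05952, 0.75595, 0.02976, 0.02381, 0.00595, 0.07738, 0.04762 (working shown to 5 dp, full precision carried).
D = 0.05952² + 0.75595² + 0.02976² + 0.02381² + 0.00595² + 0.07738² + 0.04762² = 0.00354 + 0.57146 + 0.00089 + 0.00057 + 0.00004 + 0.00599 + 0.00227 = 0.58475.
To 3 decimal places, D = 0.585.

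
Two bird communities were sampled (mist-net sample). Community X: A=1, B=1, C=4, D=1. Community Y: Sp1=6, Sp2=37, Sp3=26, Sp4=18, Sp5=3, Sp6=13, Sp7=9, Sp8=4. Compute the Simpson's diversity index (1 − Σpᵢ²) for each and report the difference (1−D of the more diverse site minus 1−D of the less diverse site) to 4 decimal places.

Community X: N=7, proportions 0.142857, 0.142857, 0.571429, 0.142857, giving 1−D = 0.612245 (working shown to 6 dp, full precision carried).
Community Y: N=116, proportions 0.051724, 0.318966, 0.224138, 0.155172, 0.025862, 0.112069, 0.077586, 0.034483, giving 1−D = 0.800832.
Difference = |0.612245 − 0.800832| = 0.188587, i.e. 0.1886 to 4 decimal places.

0.1886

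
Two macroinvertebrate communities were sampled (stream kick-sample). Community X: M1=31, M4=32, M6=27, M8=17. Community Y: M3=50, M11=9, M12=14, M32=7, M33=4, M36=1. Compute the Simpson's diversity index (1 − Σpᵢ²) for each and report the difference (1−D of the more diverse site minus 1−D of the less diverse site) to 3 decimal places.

Community X: N=107, proportions 0.28972, 0.29907, 0.25234, 0.15888, giving 1−D = 0.73771 (working shown to 5 dp, full precision carried).
Community Y: N=85, proportions 0.58824, 0.10588, 0.16471, 0.08235, 0.04706, 0.01176, giving 1−D = 0.60651.
Difference = |0.73771 − 0.60651| = 0.13120, i.e. 0.131 to 3 decimal places.

0.131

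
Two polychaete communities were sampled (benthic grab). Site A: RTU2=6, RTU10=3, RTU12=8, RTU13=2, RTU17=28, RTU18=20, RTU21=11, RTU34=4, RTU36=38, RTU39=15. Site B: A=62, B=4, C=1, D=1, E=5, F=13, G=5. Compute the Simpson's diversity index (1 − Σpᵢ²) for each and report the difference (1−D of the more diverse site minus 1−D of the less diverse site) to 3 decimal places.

0.323

Site A: N=135, proportions 0.04444, 0.02222, 0.05926, 0.01481, 0.20741, 0.14815, 0.08148, 0.02963, 0.28148, 0.11111, giving 1−D = 0.82974 (working shown to 5 dp, full precision carried).
Site B: N=91, proportions 0.68132, 0.04396, 0.01099, 0.01099, 0.05495, 0.14286, 0.05495, giving 1−D = 0.50719.
Difference = |0.82974 − 0.50719| = 0.32255, i.e. 0.323 to 3 decimal places.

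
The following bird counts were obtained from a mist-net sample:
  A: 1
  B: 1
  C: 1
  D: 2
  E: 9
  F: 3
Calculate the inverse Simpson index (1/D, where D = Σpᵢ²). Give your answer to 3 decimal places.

2.979

Total N = 1+1+1+2+9+3 = 17, so the proportions are 0.058824, 0.058824, 0.058824, 0.117647, 0.529412, 0.176471 (working shown to 6 dp, full precision carried).
D = 0.058824² + 0.058824² + 0.058824² + 0.117647² + 0.529412² + 0.176471² = 0.003460 + 0.003460 + 0.003460 + 0.013841 + 0.280277 + 0.031142 = 0.335640.
So 1/D = 2.97938, i.e. 2.979 to 3 decimal places.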